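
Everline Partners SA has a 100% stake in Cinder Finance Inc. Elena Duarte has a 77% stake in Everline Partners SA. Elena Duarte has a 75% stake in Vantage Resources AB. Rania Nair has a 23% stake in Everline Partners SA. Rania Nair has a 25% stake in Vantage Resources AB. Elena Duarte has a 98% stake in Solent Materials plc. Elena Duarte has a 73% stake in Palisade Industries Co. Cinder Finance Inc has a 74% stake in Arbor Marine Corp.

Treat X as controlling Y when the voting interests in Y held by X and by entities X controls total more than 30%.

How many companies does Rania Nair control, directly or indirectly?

0

Rania's largest direct stake is 25% in Vantage, which does not meet the threshold.
Rania controls 0 companies.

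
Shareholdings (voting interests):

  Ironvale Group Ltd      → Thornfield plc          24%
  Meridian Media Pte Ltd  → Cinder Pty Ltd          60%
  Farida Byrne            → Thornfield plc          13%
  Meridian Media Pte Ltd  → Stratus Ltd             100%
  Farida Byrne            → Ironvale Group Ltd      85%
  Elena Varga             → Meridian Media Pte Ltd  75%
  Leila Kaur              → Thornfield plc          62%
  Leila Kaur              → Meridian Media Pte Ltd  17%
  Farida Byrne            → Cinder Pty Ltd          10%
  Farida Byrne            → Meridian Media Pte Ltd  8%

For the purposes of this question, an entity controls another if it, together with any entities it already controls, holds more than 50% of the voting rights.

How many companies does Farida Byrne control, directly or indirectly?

1

Farida holds 85% of Ironvale, so Farida controls Ironvale.
No other company's threshold is met.
Farida controls 1 company.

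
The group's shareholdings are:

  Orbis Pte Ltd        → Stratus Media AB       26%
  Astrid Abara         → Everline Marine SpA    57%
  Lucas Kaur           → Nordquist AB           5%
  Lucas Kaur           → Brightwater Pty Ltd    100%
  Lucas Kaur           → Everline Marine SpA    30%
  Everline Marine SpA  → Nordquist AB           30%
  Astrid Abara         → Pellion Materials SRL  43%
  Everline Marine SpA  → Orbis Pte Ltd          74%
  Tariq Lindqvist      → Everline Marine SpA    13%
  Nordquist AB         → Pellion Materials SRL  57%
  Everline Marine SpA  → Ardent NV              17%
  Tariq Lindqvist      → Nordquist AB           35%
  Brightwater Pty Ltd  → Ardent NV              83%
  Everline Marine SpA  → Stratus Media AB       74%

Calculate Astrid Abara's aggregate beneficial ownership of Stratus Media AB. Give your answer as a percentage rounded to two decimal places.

Astrid reaches Stratus along 2 paths.
Via Everline: 57% × 74% = 42.18%.
Via Everline → Orbis: 57% × 74% × 26% = 10.9668%.
Total: 42.18% + 10.9668% = 53.1468%.
Rounded: 53.15%.

53.15%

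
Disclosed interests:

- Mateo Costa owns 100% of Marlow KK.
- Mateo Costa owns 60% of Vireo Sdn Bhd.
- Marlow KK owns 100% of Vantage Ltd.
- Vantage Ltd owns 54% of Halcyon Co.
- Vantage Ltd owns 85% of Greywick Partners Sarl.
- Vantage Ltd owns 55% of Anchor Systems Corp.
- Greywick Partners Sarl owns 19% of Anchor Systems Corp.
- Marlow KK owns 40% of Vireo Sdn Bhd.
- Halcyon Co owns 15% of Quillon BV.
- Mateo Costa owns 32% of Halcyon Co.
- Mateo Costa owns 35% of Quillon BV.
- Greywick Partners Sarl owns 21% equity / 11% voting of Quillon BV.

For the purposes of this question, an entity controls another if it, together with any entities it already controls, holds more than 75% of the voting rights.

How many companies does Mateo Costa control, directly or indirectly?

5

Mateo holds 100% of Marlow, so Mateo controls Marlow.
Marlow holds 100% of Vantage, so Mateo controls Vantage.
Vantage holds 85% of Greywick, so Mateo controls Greywick.
Mateo and Marlow together hold 60% + 40% = 100% of Vireo, so Mateo controls Vireo.
Mateo and Vantage together hold 32% + 54% = 86% of Halcyon, so Mateo controls Halcyon.
No other company's threshold is met.
Mateo controls 5 companies.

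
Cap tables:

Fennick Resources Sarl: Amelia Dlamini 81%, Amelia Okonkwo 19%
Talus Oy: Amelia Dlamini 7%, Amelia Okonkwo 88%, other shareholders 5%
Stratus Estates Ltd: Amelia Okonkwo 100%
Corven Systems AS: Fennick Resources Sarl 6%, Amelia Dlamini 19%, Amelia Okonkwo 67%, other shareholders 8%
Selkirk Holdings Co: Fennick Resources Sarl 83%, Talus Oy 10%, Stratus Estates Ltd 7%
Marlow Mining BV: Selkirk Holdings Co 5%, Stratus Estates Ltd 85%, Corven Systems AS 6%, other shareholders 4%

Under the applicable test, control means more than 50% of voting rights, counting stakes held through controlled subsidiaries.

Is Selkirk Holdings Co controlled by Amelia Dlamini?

Amelia Dlamini holds 81% of Fennick, so Amelia Dlamini controls Fennick.
Fennick holds 83% of Selkirk, so Amelia Dlamini controls Selkirk.

Yes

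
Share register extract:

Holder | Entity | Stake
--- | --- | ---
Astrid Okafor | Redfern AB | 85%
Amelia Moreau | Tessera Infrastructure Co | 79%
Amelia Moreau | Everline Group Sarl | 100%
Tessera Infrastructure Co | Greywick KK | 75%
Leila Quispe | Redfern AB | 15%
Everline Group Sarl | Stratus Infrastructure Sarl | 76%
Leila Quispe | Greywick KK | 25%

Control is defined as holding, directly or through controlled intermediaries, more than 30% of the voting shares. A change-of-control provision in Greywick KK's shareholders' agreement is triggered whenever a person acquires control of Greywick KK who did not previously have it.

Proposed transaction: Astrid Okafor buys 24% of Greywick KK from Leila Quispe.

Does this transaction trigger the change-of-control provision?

The purchase adds only to Astrid's holdings (Leila's stake shrinks), so Astrid is the only person who could newly come to control Greywick.
Astrid holds 85% of Redfern, so Astrid controls Redfern.
Neither Astrid nor any entity Astrid controls holds any voting interest in Greywick.
So before the transaction, Astrid does not control Greywick.
After the purchase, Astrid holds 24% of Greywick directly, and Leila's stake falls to 1%.
After the transaction, Astrid's side holds 24% of Greywick, not > 30%, so Astrid still does not control Greywick.
No new person acquires control, so the clause is not triggered.

No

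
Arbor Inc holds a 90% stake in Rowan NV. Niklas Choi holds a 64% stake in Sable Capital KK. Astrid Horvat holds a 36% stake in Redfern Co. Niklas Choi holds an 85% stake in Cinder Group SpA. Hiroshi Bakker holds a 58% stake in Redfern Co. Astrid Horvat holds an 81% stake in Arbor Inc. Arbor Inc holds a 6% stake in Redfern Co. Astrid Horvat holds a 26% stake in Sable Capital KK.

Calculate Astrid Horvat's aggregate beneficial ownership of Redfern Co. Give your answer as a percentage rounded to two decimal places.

Astrid reaches Redfern along 2 paths.
Direct stake: 36% = 36%.
Via Arbor: 81% × 6% = 4.86%.
Total: 36% + 4.86% = 40.86%.

40.86%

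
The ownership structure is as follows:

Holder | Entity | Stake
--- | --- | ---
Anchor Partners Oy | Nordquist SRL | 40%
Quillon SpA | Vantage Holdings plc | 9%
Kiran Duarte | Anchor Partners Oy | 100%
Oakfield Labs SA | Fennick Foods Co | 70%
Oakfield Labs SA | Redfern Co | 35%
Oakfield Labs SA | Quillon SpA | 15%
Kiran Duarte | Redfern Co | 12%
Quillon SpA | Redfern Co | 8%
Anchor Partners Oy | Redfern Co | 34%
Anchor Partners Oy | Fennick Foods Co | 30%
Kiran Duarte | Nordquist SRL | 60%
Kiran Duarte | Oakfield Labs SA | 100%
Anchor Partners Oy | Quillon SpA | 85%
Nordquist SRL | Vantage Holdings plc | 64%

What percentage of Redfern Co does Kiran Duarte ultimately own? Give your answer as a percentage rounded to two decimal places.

89.00%

Kiran reaches Redfern along 5 paths.
Via Oakfield: 100% × 35% = 35%.
Via Anchor → Quillon: 100% × 85% × 8% = 6.8%.
Via Oakfield → Quillon: 100% × 15% × 8% = 1.2%.
Via Anchor: 100% × 34% = 34%.
Direct stake: 12% = 12%.
Total: 35% + 6.8% + 1.2% + 34% + 12% = 89%.
Rounded: 89.00%.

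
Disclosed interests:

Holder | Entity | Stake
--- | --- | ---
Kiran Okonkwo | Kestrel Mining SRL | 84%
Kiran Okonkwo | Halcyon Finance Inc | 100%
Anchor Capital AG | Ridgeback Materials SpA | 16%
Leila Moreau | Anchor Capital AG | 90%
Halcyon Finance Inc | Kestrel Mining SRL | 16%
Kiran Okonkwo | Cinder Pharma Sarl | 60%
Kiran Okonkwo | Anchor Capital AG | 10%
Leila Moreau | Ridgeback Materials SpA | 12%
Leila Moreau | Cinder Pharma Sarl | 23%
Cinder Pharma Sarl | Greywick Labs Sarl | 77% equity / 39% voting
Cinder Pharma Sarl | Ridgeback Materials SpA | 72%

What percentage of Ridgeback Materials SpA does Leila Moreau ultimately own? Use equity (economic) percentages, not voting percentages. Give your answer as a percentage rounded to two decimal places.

42.96%

Leila reaches Ridgeback along 3 paths.
Via Cinder: 23% × 72% = 16.56%.
Direct stake: 12% = 12%.
Via Anchor: 90% × 16% = 14.4%.
Total: 16.56% + 12% + 14.4% = 42.96%.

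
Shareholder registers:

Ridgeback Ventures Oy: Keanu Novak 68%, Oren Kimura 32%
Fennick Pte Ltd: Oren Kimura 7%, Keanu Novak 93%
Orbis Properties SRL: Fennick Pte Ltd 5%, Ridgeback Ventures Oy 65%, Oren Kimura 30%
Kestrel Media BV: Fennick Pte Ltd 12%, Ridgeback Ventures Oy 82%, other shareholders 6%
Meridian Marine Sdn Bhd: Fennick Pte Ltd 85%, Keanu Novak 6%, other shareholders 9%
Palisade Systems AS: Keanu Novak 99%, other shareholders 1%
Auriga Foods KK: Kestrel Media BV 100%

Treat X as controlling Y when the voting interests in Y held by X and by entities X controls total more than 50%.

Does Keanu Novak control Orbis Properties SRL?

Keanu holds 68% of Ridgeback, so Keanu controls Ridgeback.
Keanu holds 93% of Fennick, so Keanu controls Fennick.
Fennick and Ridgeback together hold 5% + 65% = 70% of Orbis, so Keanu controls Orbis.

Yes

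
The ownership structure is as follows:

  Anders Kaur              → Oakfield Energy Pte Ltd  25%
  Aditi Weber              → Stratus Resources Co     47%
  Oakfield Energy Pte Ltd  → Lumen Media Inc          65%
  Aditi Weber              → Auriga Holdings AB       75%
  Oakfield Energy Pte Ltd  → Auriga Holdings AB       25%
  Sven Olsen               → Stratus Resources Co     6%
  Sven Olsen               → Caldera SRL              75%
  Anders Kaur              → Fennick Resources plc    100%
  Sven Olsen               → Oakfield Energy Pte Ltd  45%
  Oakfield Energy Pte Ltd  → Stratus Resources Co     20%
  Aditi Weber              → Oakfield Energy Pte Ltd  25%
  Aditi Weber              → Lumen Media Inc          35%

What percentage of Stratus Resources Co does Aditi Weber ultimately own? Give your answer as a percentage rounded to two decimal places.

52.00%

Aditi reaches Stratus along 2 paths.
Direct stake: 47% = 47%.
Via Oakfield: 25% × 20% = 5%.
Total: 47% + 5% = 52%.
Rounded: 52.00%.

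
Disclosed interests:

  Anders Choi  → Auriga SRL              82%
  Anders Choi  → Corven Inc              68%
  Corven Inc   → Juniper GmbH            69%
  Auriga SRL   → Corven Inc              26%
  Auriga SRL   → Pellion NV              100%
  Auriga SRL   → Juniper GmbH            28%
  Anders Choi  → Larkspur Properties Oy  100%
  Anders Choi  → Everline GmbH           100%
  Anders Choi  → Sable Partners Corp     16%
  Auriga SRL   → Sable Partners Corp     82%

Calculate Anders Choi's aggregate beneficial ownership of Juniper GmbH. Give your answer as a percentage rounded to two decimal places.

Anders reaches Juniper along 3 paths.
Via Auriga → Corven: 82% × 26% × 69% = 14.7108%.
Via Corven: 68% × 69% = 46.92%.
Via Auriga: 82% × 28% = 22.96%.
Total: 14.7108% + 46.92% + 22.96% = 84.5908%.
Rounded: 84.59%.

84.59%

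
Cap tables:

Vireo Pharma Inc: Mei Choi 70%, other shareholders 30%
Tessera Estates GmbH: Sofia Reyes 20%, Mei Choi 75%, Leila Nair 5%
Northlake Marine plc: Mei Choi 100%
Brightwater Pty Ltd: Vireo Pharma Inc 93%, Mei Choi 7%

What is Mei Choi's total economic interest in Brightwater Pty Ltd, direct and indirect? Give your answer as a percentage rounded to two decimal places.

Mei reaches Brightwater along 2 paths.
Via Vireo: 70% × 93% = 65.1%.
Direct stake: 7% = 7%.
Total: 65.1% + 7% = 72.1%.
Rounded: 72.10%.

72.10%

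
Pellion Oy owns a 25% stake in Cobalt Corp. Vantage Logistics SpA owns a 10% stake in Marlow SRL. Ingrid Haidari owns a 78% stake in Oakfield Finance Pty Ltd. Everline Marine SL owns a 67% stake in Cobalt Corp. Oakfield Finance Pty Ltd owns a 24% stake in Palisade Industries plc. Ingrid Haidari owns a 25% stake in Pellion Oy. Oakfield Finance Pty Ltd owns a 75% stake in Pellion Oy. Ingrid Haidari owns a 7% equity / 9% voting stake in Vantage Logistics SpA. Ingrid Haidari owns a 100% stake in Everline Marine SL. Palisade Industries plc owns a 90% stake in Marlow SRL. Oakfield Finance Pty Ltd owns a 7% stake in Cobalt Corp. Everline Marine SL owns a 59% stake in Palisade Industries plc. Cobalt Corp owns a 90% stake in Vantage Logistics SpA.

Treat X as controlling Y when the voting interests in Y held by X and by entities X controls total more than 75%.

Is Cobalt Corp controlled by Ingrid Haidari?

Ingrid holds 78% of Oakfield, so Ingrid controls Oakfield.
Oakfield and Ingrid together hold 75% + 25% = 100% of Pellion, so Ingrid controls Pellion.
Ingrid holds 100% of Everline, so Ingrid controls Everline.
Oakfield and Pellion and Everline together hold 7% + 25% + 67% = 99% of Cobalt, so Ingrid controls Cobalt.

Yes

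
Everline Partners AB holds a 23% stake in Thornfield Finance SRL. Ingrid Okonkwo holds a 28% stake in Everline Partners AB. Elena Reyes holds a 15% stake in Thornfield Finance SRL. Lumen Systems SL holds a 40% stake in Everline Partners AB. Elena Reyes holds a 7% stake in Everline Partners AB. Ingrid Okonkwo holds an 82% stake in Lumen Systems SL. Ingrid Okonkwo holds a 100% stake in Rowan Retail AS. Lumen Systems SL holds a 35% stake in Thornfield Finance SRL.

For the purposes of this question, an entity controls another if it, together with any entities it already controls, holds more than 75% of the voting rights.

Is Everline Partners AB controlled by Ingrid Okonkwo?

No

Ingrid holds 82% of Lumen, so Ingrid controls Lumen.
Ingrid holds 100% of Rowan, so Ingrid controls Rowan.
In Everline, Ingrid's side holds only 40% + 28% = 68%, not > 75%.
So Ingrid does not control Everline.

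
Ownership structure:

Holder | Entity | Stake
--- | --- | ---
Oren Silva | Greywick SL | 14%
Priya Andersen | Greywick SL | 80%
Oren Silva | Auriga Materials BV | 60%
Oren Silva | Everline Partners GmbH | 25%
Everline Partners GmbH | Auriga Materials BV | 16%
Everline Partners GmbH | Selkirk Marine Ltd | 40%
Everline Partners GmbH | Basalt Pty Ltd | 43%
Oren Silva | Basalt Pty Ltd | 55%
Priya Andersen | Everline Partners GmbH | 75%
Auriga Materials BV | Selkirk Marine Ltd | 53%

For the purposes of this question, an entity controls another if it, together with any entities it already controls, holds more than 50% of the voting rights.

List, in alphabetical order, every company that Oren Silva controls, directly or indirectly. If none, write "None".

Oren holds 60% of Auriga, so Oren controls Auriga.
Auriga holds 53% of Selkirk, so Oren controls Selkirk.
Oren holds 55% of Basalt, so Oren controls Basalt.
No other company's threshold is met.

Auriga Materials BV, Basalt Pty Ltd, Selkirk Marine Ltd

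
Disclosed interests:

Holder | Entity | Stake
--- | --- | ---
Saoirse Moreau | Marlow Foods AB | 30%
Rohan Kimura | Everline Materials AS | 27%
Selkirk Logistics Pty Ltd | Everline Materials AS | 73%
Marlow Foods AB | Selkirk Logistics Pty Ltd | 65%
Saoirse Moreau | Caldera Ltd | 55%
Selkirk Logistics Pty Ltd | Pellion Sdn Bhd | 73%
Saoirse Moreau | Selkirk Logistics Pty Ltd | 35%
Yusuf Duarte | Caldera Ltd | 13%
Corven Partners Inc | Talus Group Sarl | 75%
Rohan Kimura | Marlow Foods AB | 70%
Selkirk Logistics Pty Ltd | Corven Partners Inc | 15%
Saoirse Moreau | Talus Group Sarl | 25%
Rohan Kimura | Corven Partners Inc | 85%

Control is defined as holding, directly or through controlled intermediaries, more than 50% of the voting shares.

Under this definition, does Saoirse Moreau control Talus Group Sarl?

Saoirse holds 55% of Caldera, so Saoirse controls Caldera.
In Talus, Saoirse's side holds only 25%, not > 50%.
So Saoirse does not control Talus.

No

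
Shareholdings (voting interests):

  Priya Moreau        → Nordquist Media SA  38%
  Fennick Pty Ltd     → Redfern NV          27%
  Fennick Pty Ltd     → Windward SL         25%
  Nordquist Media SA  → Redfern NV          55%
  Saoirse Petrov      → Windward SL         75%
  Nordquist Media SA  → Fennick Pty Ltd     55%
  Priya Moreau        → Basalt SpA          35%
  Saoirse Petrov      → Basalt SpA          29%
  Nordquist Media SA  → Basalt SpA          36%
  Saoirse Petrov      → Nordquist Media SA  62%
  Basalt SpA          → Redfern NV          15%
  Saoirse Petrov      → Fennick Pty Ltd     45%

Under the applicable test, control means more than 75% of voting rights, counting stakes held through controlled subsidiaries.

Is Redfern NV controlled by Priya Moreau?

No

Priya's largest direct stake is 38% in Nordquist, which does not meet the threshold, so Priya controls no company.
Neither Priya nor any entity Priya controls holds any voting interest in Redfern.
So Priya does not control Redfern.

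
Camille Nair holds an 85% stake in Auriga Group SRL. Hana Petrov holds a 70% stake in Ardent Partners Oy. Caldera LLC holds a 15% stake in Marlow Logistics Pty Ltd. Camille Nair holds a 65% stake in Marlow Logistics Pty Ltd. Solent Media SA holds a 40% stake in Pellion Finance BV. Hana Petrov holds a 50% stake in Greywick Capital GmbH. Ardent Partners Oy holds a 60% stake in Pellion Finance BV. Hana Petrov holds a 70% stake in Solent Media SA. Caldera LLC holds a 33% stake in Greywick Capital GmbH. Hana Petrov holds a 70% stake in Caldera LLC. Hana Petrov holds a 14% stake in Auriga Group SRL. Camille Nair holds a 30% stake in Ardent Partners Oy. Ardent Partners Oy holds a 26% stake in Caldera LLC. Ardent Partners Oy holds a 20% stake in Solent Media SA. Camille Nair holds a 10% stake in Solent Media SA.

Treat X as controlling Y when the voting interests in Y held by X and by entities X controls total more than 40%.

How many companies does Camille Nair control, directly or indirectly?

2

Camille holds 65% of Marlow, so Camille controls Marlow.
Camille holds 85% of Auriga, so Camille controls Auriga.
No other company's threshold is met.
Camille controls 2 companies.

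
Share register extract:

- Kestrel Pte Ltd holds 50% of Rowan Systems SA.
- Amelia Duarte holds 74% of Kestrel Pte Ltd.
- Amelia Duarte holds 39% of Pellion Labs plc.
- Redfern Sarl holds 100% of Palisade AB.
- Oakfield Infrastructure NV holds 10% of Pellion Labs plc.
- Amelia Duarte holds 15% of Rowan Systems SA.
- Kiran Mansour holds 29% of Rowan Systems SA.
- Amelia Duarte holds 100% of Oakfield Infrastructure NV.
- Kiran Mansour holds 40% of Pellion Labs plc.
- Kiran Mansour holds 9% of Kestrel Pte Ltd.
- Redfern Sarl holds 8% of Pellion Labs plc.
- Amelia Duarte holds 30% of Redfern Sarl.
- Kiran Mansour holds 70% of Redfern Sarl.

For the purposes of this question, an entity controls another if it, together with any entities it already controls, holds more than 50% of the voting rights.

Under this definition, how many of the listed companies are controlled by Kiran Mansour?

Kiran holds 70% of Redfern, so Kiran controls Redfern.
Redfern holds 100% of Palisade, so Kiran controls Palisade.
No other company's threshold is met.
Kiran controls 2 companies.

2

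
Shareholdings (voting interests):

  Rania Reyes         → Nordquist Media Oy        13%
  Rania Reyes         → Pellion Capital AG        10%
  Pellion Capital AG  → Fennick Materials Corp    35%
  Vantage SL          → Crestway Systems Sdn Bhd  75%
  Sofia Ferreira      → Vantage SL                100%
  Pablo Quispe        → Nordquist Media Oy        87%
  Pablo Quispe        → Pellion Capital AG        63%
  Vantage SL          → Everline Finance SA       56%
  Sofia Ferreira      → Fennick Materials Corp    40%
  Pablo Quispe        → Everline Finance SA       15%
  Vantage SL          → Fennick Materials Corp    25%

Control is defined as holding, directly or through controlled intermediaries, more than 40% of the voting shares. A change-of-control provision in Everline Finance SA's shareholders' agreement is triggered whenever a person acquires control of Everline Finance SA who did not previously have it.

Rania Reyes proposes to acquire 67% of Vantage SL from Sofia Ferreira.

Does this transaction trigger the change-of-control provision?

Yes

The purchase adds only to Rania's holdings (Sofia's stake shrinks), so Rania is the only person who could newly come to control Everline.
Rania's largest direct stake is 13% in Nordquist, which does not meet the threshold, so Rania controls no company.
Neither Rania nor any entity Rania controls holds any voting interest in Everline.
So before the transaction, Rania does not control Everline.
After the purchase, Rania holds 67% of Vantage directly, and Sofia's stake falls to 33%.
Rania holds 67% of Vantage, so Rania controls Vantage.
Vantage holds 56% of Everline, so Rania controls Everline.
Rania did not control Everline before and does after, so the clause is triggered.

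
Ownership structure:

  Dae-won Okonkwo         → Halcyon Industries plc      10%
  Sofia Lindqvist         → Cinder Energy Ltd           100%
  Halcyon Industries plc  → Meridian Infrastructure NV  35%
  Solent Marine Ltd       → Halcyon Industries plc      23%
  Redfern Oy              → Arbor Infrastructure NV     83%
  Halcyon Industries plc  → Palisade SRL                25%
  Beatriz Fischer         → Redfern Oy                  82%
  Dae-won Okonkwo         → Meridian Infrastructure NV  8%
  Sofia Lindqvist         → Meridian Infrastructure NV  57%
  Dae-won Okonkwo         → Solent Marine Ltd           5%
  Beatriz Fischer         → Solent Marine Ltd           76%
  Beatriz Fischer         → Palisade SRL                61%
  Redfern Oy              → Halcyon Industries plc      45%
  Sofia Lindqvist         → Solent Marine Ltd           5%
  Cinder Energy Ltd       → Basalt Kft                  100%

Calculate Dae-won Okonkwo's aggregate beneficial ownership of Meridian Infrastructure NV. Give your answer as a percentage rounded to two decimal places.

Dae-won reaches Meridian along 3 paths.
Direct stake: 8% = 8%.
Via Halcyon: 10% × 35% = 3.5%.
Via Solent → Halcyon: 5% × 23% × 35% = 0.4025%.
Total: 8% + 3.5% + 0.4025% = 11.9025%.
Rounded: 11.90%.

11.90%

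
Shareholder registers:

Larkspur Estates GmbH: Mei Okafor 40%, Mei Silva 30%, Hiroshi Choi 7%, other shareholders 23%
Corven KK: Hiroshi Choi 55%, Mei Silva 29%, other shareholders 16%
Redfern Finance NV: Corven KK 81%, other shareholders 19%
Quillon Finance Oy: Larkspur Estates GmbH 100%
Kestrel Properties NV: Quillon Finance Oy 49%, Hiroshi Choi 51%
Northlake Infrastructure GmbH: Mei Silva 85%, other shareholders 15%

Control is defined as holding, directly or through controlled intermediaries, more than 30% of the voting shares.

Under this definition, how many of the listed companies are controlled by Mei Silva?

Mei Silva holds 85% of Northlake, so Mei Silva controls Northlake.
No other company's threshold is met.
Mei Silva controls 1 company.

1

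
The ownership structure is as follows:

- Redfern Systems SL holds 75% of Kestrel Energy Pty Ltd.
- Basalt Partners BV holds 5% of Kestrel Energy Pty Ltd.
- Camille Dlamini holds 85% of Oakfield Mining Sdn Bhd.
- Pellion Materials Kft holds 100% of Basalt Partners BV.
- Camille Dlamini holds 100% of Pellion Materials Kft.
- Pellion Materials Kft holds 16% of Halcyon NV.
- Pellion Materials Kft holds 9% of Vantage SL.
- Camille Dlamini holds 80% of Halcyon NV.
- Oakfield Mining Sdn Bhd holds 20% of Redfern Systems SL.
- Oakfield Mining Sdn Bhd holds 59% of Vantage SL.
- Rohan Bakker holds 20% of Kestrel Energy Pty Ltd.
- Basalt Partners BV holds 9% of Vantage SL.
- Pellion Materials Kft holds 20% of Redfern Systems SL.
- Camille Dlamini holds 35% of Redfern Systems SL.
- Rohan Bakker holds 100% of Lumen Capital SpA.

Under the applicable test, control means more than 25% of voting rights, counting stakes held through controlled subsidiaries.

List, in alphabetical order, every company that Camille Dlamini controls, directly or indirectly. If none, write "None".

Camille holds 85% of Oakfield, so Camille controls Oakfield.
Camille holds 100% of Pellion, so Camille controls Pellion.
Camille and Oakfield and Pellion together hold 35% + 20% + 20% = 75% of Redfern, so Camille controls Redfern.
Camille and Pellion together hold 80% + 16% = 96% of Halcyon, so Camille controls Halcyon.
Pellion holds 100% of Basalt, so Camille controls Basalt.
Redfern and Basalt together hold 75% + 5% = 80% of Kestrel, so Camille controls Kestrel.
Oakfield and Pellion and Basalt together hold 59% + 9% + 9% = 77% of Vantage, so Camille controls Vantage.
No other company's threshold is met.

Basalt Partners BV, Halcyon NV, Kestrel Energy Pty Ltd, Oakfield Mining Sdn Bhd, Pellion Materials Kft, Redfern Systems SL, Vantage SL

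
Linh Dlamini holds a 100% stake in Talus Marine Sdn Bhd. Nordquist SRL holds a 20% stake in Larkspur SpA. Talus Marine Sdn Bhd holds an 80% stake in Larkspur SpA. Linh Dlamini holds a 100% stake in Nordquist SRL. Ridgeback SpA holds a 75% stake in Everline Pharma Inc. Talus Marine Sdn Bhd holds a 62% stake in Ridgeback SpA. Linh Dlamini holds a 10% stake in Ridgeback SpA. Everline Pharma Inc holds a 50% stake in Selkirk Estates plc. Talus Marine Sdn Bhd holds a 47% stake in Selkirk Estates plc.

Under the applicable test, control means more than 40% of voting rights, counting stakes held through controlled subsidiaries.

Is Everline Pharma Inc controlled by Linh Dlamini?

Linh holds 100% of Talus, so Linh controls Talus.
Talus and Linh together hold 62% + 10% = 72% of Ridgeback, so Linh controls Ridgeback.
Ridgeback holds 75% of Everline, so Linh controls Everline.

Yes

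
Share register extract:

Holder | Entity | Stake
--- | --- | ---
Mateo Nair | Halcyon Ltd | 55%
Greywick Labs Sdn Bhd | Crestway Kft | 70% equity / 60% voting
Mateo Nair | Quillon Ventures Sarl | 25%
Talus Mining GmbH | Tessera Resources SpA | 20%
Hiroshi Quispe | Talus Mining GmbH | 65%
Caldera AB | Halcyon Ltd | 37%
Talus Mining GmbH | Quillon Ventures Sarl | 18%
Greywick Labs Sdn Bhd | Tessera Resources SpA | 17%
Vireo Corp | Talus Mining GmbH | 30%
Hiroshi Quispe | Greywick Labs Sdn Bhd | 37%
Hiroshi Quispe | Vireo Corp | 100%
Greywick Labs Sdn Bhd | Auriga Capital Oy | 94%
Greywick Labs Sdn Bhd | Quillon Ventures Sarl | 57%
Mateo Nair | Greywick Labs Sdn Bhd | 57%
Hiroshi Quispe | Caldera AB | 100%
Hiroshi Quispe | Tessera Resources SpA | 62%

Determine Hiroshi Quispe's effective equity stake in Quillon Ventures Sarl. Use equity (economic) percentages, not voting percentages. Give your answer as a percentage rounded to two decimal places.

Hiroshi reaches Quillon along 3 paths.
Via Vireo → Talus: 100% × 30% × 18% = 5.4%.
Via Talus: 65% × 18% = 11.7%.
Via Greywick: 37% × 57% = 21.09%.
Total: 5.4% + 11.7% + 21.09% = 38.19%.

38.19%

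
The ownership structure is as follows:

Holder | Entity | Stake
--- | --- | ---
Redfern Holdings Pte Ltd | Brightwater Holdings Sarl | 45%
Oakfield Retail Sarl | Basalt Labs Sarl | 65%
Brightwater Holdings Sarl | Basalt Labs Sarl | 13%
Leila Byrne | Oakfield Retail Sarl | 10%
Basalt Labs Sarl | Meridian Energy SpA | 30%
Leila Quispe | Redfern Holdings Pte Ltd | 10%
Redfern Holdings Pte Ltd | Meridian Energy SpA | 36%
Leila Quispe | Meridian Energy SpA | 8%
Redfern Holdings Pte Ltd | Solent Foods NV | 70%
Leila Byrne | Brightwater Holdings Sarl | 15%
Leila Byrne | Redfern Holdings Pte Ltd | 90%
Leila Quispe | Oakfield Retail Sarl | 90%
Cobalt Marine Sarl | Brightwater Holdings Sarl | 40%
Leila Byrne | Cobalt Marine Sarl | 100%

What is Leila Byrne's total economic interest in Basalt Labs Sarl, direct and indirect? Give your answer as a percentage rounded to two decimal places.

Leila Byrne reaches Basalt along 4 paths.
Via Cobalt → Brightwater: 100% × 40% × 13% = 5.2%.
Via Redfern → Brightwater: 90% × 45% × 13% = 5.265%.
Via Brightwater: 15% × 13% = 1.95%.
Via Oakfield: 10% × 65% = 6.5%.
Total: 5.2% + 5.265% + 1.95% + 6.5% = 18.915%.
Rounded: 18.92%.

18.92%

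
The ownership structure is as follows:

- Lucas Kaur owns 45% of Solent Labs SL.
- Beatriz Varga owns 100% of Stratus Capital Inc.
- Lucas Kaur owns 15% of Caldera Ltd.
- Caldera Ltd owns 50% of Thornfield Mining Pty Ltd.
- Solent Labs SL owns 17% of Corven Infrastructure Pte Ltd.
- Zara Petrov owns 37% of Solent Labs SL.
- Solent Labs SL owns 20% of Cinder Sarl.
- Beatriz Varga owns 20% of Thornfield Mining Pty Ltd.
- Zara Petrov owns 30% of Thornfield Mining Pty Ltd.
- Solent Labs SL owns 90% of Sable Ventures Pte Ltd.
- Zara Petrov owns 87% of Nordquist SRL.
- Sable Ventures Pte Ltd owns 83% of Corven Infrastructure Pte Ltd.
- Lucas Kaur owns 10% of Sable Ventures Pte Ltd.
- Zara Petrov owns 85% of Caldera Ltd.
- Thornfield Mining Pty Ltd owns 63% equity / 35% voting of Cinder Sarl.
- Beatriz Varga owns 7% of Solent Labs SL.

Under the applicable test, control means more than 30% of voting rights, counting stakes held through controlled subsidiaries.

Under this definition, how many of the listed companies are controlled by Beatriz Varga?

1

Beatriz holds 100% of Stratus, so Beatriz controls Stratus.
No other company's threshold is met.
Beatriz controls 1 company.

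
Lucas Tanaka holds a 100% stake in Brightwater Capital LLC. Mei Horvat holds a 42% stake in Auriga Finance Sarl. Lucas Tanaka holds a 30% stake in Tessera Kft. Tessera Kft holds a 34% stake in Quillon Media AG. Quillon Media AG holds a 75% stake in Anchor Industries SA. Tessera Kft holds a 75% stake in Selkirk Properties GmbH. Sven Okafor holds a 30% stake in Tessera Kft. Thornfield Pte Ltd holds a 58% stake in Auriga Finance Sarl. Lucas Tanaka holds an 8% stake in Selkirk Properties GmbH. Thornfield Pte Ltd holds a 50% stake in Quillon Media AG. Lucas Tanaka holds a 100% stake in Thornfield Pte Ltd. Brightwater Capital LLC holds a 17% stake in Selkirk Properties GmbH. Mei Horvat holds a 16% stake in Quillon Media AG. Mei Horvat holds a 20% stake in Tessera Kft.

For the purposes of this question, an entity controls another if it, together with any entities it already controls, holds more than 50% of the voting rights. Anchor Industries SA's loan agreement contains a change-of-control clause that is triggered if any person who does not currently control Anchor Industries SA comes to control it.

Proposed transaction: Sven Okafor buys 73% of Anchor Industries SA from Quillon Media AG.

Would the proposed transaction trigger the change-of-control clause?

Yes

The purchase adds only to Sven's holdings (Quillon's stake shrinks), so Sven is the only person who could newly come to control Anchor.
Sven's largest direct stake is 30% in Tessera, which does not meet the threshold, so Sven controls no company.
Neither Sven nor any entity Sven controls holds any voting interest in Anchor.
So before the transaction, Sven does not control Anchor.
After the purchase, Sven holds 73% of Anchor directly, and Quillon's stake falls to 2%.
Sven holds 73% of Anchor, so Sven controls Anchor.
Sven did not control Anchor before and does after, so the clause is triggered.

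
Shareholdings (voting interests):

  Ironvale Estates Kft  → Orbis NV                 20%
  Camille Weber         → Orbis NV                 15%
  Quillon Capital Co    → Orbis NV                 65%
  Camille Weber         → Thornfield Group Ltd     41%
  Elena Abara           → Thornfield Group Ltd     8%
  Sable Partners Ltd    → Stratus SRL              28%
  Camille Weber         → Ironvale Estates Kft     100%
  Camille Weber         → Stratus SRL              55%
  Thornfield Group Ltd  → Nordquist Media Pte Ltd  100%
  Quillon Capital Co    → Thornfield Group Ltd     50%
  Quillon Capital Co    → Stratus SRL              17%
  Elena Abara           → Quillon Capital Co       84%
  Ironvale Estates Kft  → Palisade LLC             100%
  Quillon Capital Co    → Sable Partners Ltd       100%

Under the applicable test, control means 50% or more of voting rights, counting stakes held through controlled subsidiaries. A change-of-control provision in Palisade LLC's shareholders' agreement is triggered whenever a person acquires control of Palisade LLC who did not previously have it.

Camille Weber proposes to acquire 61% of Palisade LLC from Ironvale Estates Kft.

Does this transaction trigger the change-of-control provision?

No

The purchase adds only to Camille's holdings (Ironvale's stake shrinks), so Camille is the only person who could newly come to control Palisade.
Camille holds 100% of Ironvale, so Camille controls Ironvale.
Ironvale holds 100% of Palisade, so Camille controls Palisade.
So Camille already controls Palisade before the transaction.
After the purchase, Camille holds 61% of Palisade directly, and Ironvale's stake falls to 39%.
Camille controlled Palisade already, so this is not a new person acquiring control; every other person's position is unchanged or reduced.
No new person acquires control, so the clause is not triggered.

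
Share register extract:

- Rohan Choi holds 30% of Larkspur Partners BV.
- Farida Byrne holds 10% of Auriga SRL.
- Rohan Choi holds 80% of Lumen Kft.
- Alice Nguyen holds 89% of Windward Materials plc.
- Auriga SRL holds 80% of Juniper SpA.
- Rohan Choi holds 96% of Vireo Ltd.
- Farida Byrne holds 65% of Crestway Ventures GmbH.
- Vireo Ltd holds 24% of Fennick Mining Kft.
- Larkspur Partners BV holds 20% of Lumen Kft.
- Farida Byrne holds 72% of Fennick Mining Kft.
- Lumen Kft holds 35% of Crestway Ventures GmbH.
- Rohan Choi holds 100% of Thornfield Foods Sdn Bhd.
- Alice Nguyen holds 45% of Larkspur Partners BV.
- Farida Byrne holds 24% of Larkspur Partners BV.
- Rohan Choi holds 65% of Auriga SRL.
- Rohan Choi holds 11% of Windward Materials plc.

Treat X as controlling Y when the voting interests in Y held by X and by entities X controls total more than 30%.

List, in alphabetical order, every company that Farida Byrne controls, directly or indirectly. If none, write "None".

Farida holds 72% of Fennick, so Farida controls Fennick.
Farida holds 65% of Crestway, so Farida controls Crestway.
No other company's threshold is met.

Crestway Ventures GmbH, Fennick Mining Kft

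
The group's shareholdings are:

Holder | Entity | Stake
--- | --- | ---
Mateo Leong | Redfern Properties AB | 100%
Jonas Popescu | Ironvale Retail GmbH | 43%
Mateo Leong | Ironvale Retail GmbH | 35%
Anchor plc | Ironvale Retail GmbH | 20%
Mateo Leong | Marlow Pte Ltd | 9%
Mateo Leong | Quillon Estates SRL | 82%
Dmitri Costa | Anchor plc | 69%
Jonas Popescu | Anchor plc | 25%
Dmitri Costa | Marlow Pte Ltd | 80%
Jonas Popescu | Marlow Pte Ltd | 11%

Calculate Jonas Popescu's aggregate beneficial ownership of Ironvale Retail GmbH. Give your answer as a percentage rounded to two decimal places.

48.00%

Jonas reaches Ironvale along 2 paths.
Direct stake: 43% = 43%.
Via Anchor: 25% × 20% = 5%.
Total: 43% + 5% = 48%.
Rounded: 48.00%.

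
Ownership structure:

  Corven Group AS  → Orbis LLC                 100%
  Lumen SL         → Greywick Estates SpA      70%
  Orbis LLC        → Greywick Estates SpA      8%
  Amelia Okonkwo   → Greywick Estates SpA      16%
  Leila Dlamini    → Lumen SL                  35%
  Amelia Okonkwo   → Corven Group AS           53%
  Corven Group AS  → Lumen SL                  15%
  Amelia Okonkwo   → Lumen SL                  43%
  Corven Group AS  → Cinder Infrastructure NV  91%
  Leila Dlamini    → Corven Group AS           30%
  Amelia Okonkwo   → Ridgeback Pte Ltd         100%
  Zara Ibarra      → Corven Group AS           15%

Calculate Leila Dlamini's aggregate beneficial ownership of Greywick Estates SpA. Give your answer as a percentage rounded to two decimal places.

30.05%

Leila reaches Greywick along 3 paths.
Via Lumen: 35% × 70% = 24.5%.
Via Corven → Lumen: 30% × 15% × 70% = 3.15%.
Via Corven → Orbis: 30% × 100% × 8% = 2.4%.
Total: 24.5% + 3.15% + 2.4% = 30.05%.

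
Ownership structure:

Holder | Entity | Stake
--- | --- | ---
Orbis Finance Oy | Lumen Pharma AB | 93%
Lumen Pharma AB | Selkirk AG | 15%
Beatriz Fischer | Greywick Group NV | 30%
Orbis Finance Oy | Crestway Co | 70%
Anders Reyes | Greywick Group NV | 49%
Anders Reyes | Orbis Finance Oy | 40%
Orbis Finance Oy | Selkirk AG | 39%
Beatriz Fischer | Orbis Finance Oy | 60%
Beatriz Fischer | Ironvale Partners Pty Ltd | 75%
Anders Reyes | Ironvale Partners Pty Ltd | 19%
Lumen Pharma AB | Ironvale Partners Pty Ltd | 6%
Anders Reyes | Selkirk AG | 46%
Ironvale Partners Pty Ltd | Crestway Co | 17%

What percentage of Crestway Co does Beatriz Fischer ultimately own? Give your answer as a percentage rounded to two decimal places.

Beatriz reaches Crestway along 3 paths.
Via Orbis → Lumen → Ironvale: 60% × 93% × 6% × 17% = 0.56916%.
Via Ironvale: 75% × 17% = 12.75%.
Via Orbis: 60% × 70% = 42%.
Total: 0.56916% + 12.75% + 42% = 55.31916%.
Rounded: 55.32%.

55.32%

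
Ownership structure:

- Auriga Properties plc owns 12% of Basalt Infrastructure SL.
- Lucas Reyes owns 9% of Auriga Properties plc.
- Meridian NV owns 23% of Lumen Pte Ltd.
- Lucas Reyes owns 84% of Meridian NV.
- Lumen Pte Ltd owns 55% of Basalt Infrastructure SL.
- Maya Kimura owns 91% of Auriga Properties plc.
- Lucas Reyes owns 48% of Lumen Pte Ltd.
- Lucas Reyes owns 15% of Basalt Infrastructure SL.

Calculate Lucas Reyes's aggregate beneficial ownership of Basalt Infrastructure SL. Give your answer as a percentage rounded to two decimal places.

Lucas reaches Basalt along 4 paths.
Via Meridian → Lumen: 84% × 23% × 55% = 10.626%.
Via Lumen: 48% × 55% = 26.4%.
Direct stake: 15% = 15%.
Via Auriga: 9% × 12% = 1.08%.
Total: 10.626% + 26.4% + 15% + 1.08% = 53.106%.
Rounded: 53.11%.

53.11%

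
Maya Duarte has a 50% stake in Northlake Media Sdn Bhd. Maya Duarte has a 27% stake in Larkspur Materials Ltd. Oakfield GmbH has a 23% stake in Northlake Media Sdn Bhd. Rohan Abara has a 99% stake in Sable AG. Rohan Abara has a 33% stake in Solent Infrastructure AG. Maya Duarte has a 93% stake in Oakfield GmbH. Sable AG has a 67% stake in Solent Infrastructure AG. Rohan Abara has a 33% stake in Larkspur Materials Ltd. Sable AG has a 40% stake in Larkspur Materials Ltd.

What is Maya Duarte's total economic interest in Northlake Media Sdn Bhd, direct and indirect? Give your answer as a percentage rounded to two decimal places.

71.39%

Maya reaches Northlake along 2 paths.
Via Oakfield: 93% × 23% = 21.39%.
Direct stake: 50% = 50%.
Total: 21.39% + 50% = 71.39%.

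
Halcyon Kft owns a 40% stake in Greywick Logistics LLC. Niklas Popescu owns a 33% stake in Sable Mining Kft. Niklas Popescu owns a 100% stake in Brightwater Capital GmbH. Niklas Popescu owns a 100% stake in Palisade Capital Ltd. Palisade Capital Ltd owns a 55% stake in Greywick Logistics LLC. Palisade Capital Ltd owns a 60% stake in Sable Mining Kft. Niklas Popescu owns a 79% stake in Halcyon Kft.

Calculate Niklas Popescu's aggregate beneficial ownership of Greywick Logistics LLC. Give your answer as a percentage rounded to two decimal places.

86.60%

Niklas reaches Greywick along 2 paths.
Via Halcyon: 79% × 40% = 31.6%.
Via Palisade: 100% × 55% = 55%.
Total: 31.6% + 55% = 86.6%.
Rounded: 86.60%.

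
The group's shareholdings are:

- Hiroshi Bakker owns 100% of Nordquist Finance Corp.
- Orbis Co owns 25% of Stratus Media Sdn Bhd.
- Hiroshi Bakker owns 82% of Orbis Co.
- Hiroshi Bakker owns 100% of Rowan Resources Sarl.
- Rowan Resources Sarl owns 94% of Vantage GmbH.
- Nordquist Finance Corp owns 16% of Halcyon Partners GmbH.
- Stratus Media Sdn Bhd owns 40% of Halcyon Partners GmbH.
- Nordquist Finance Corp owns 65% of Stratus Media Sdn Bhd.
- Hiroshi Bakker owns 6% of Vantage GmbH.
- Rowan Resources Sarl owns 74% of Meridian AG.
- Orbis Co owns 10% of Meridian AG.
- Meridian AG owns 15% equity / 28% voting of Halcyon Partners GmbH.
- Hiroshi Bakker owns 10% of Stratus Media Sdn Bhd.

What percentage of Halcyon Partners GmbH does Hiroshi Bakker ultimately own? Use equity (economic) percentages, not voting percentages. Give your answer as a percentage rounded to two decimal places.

66.53%

Hiroshi reaches Halcyon along 6 paths.
Via Stratus: 10% × 40% = 4%.
Via Nordquist → Stratus: 100% × 65% × 40% = 26%.
Via Orbis → Stratus: 82% × 25% × 40% = 8.2%.
Via Rowan → Meridian: 100% × 74% × 15% = 11.1%.
Via Orbis → Meridian: 82% × 10% × 15% = 1.23%.
Via Nordquist: 100% × 16% = 16%.
Total: 4% + 26% + 8.2% + 11.1% + 1.23% + 16% = 66.53%.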